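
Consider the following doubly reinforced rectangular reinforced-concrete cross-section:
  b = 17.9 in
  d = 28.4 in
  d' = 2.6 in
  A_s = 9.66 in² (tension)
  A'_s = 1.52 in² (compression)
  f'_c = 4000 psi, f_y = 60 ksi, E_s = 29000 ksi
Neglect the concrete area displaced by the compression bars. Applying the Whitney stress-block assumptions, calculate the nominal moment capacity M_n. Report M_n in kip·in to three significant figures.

Assume both steels yield.
a = (A_s − A'_s) f_y/(0.85 f'_c b) = (9.66 − 1.52) × 60/(0.85 × 4 × 17.9) = 8.025 in.
c = a/β₁ = 8.025/0.85 = 9.441 in; ε'_s = 0.003(c − d')/c = 0.0022 ≥ ε_y = 0.0021, so the compression steel yields.
M_n = (A_s − A'_s) f_y (d − a/2) + A'_s f_y (d − d') = 488.4 × (28.4 − 4.0125) + 91.2 × (28.4 − 2.6) = 11910.9 + 2353.0 = 14263.9 kip·in.

M_n ≈ 14300 kip·in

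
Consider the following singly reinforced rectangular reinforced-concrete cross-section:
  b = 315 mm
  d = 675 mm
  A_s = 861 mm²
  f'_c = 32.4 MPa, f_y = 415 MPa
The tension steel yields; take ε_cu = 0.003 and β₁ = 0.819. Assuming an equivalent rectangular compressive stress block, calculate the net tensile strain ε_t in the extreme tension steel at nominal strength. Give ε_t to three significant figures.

a = A_s f_y/(0.85 f'_c b) = 41.19 mm.
β₁ = 0.819, so c = a/β₁ = 41.19/0.819 = 50.29 mm.
From the linear strain diagram with ε_cu = 0.003: ε_t = 0.003 (d − c)/c = 0.003 × (675 − 50.29)/50.29 = 0.0373.
Since ε_t ≥ 0.005, the section is tension-controlled.

ε_t ≈ 0.0373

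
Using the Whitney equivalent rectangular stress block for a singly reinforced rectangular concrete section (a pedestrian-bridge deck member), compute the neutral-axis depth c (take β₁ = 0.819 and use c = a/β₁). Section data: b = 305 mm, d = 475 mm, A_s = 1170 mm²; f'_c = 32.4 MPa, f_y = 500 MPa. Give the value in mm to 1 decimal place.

c ≈ 85.0 mm

T = A_s f_y = 1170 × 500 = 585000 N = 585 kN.
Setting C = 0.85 f'_c a b equal to T: a = 585000/(0.85 × 32.4 × 305) = 69.645 mm.
With β₁ = 0.819, c = a/β₁ = 69.645/0.819 = 85.0 mm.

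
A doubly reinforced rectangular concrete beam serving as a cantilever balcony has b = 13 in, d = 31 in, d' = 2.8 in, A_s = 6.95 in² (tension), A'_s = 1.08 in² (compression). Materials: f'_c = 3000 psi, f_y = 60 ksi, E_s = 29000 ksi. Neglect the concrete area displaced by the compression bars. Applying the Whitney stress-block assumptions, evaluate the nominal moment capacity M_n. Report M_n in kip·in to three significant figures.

Assume both steels yield.
a = (A_s − A'_s) f_y/(0.85 f'_c b) = (6.95 − 1.08) × 60/(0.85 × 3 × 13) = 10.624 in.
c = a/β₁ = 10.624/0.85 = 12.499 in; ε'_s = 0.003(c − d')/c = 0.0023 ≥ ε_y = 0.0021, so the compression steel yields.
M_n = (A_s − A'_s) f_y (d − a/2) + A'_s f_y (d − d') = 352.2 × (31 − 5.312) + 64.8 × (31 − 2.8) = 9047.3 + 1827.4 = 10874.7 kip·in.

M_n ≈ 10900 kip·in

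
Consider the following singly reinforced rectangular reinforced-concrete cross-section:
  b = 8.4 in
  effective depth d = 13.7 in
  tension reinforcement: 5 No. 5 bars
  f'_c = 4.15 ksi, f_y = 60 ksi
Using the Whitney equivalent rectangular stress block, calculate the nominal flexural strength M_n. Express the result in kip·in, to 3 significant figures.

A_s = 5 × 0.31 = 1.55 in².
T = A_s f_y = 1.55 × 60 = 93 kips.
a = T/(0.85 f'_c b) = 93/(0.85 × 4.15 × 8.4) = 3.139 in.
M_n = T(d − a/2) = 93 × (13.7 − 1.5695) = 1128.1 kip·in.

M_n ≈ 1130 kip·in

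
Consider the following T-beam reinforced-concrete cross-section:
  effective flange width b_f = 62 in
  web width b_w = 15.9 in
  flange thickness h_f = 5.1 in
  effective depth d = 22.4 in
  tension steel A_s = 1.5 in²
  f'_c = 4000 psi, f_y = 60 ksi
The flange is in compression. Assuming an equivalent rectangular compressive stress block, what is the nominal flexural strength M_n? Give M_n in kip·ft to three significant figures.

Tension: T = A_s f_y = 1.5 × 60 = 90 kips.
Try a within the flange: a = T/(0.85 f'_c b_f) = 90/(0.85 × 4 × 62) = 0.427 in.
Since a = 0.427 ≤ h_f = 5.1 in, the stress block lies entirely in the flange; analyse as a rectangular beam of width b_f.
M_n = T(d − a/2) = 90 × (22.4 − 0.2135) = 1996.8 kip·in.
M_n = 1996.8/12 = 166.40 kip·ft.

M_n ≈ 166 kip·ft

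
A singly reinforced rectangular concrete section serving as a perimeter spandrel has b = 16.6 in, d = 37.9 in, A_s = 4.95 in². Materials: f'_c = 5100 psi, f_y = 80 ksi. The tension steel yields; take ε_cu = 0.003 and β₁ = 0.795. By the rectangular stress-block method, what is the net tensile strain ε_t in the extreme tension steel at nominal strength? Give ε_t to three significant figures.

a = A_s f_y/(0.85 f'_c b) = 5.503 in.
β₁ = 0.795, so c = a/β₁ = 5.503/0.795 = 6.922 in.
From the linear strain diagram with ε_cu = 0.003: ε_t = 0.003 (d − c)/c = 0.003 × (37.9 − 6.922)/6.922 = 0.0134.
Since ε_t ≥ 0.005, the section is tension-controlled.

ε_t ≈ 0.0134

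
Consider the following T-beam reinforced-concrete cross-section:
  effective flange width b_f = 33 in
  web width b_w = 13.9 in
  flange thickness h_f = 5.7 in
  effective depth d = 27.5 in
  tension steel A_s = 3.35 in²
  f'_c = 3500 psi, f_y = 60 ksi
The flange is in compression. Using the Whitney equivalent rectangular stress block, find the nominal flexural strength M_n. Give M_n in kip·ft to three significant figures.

M_n ≈ 443 kip·ft

Tension: T = A_s f_y = 3.35 × 60 = 201 kips.
Try a within the flange: a = T/(0.85 f'_c b_f) = 201/(0.85 × 3.5 × 33) = 2.047 in.
Since a = 2.047 ≤ h_f = 5.7 in, the stress block lies entirely in the flange; analyse as a rectangular beam of width b_f.
M_n = T(d − a/2) = 201 × (27.5 − 1.0235) = 5321.8 kip·in.
M_n = 5321.8/12 = 443.48 kip·ft.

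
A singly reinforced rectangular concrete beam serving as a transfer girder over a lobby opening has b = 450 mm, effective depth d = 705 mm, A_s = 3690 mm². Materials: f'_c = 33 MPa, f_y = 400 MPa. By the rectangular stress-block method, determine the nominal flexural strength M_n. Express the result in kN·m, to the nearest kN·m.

M_n ≈ 954 kN·m

T = A_s f_y = 3690 × 400 = 1476000 N = 1476 kN.
From C = T: a = T/(0.85 f'_c b) = 1476000/(0.85 × 33 × 450) = 116.93 mm.
M_n = T(d − a/2) = 1476 kN × (705 − 58.465) mm = 954.29 kN·m.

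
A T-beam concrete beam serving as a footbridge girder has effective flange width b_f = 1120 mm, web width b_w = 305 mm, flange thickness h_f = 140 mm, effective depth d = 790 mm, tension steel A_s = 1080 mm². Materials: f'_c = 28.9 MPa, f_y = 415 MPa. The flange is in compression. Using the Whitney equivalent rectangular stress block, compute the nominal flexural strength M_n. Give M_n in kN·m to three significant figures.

M_n ≈ 350 kN·m

Tension: T = A_s f_y = 1080 × 415 = 448200 N.
Try a within the flange: a = T/(0.85 f'_c b_f) = 448200/(0.85 × 28.9 × 1120) = 16.29 mm.
Since a = 16.29 ≤ h_f = 140 mm, the stress block lies entirely in the flange; analyse as a rectangular beam of width b_f.
M_n = T(d − a/2) = 448200 × (790 − 8.145) = 350.43 × 10⁶ N·mm.
M_n = 350.43 kN·m.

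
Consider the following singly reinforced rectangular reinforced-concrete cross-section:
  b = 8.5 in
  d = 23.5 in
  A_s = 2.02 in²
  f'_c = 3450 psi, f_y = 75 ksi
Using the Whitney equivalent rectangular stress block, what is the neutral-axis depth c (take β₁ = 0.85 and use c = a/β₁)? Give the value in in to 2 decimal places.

T = A_s f_y = 2.02 × 75 = 151.5 kips.
a = T/(0.85 f'_c b) = 151.5/(0.85 × 3.45 × 8.5) = 6.0779 in.
With β₁ = 0.85, c = a/β₁ = 6.0779/0.85 = 7.15 in.

c ≈ 7.15 in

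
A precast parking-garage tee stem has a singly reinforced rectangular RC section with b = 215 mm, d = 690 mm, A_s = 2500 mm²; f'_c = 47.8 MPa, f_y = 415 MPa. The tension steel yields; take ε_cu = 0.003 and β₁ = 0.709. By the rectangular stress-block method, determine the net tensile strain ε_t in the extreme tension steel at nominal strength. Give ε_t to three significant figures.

ε_t ≈ 0.00936

a = A_s f_y/(0.85 f'_c b) = 118.77 mm.
β₁ = 0.709, so c = a/β₁ = 118.77/0.709 = 167.52 mm.
From the linear strain diagram with ε_cu = 0.003: ε_t = 0.003 (d − c)/c = 0.003 × (690 − 167.52)/167.52 = 0.00936.
Since ε_t ≥ 0.005, the section is tension-controlled.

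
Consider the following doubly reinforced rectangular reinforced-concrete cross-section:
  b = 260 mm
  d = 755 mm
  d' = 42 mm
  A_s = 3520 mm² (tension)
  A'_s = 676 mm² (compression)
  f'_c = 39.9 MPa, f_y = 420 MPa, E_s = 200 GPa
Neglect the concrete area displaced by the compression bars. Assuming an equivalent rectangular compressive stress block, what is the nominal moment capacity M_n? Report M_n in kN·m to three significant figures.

Assume both tension and compression steel yield.
Net tension couple steel: A_s − A'_s = 2844 mm².
a = (A_s − A'_s) f_y / (0.85 f'_c b) = 1194480/(0.85 × 39.9 × 260) = 135.46 mm.
c = a/β₁ = 135.46/0.765 = 177.07 mm; ε'_s = 0.003(c − d')/c = 0.0023 ≥ f_y/E_s = 0.0021, so compression steel does yield.
M_n = (A_s − A'_s) f_y (d − a/2) + A'_s f_y (d − d') = [1194480 × (755 − 67.73) + 283920 × (755 − 42)] × 10⁻⁶ = 820.93 + 202.43 = 1023.36 kN·m.

M_n ≈ 1020 kN·m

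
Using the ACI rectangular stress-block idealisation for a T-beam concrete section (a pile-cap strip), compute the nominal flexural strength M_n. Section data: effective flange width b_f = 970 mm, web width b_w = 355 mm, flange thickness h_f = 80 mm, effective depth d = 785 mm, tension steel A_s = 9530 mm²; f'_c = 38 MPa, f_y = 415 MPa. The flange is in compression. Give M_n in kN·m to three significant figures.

Tension: T = A_s f_y = 9530 × 415 = 3954950 N.
Try a within the flange: a = T/(0.85 f'_c b_f) = 3954950/(0.85 × 38 × 970) = 126.23 mm.
a = 126.23 > h_f = 80 mm: the block extends into the web. Split into flange-overhang and web parts.
C_f = 0.85 f'_c (b_f − b_w) h_f = 0.85 × 38 × (970 − 355) × 80 = 1589160 N.
Remaining web compression depth: a_w = (T − C_f)/(0.85 f'_c b_w) = (3954950 − 1589160)/(0.85 × 38 × 355) = 206.32 mm.
M_n = C_f(d − h_f/2) + (T − C_f)(d − a_w/2) = 1589160 × (785 − 40) + 2365790 × (785 − 103.16) = 1183.92 + 1613.09 = 2797.01 × 10⁶ N·mm.
M_n = 2797.01 kN·m.

M_n ≈ 2800 kN·m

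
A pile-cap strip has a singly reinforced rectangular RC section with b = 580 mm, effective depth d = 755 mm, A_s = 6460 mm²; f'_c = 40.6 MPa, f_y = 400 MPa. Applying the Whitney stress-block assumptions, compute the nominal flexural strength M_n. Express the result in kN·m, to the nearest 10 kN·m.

T = A_s f_y = 6460 × 400 = 2584000 N = 2584 kN.
From C = T: a = T/(0.85 f'_c b) = 2584000/(0.85 × 40.6 × 580) = 129.10 mm.
M_n = T(d − a/2) = 2584 kN × (755 − 64.55) mm = 1784.12 kN·m.

M_n ≈ 1780 kN·m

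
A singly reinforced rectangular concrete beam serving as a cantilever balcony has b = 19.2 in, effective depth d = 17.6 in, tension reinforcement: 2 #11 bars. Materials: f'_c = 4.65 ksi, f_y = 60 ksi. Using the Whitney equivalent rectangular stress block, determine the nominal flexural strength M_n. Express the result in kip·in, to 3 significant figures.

M_n ≈ 3060 kip·in

A_s = 2 × 1.56 = 3.12 in².
T = A_s f_y = 3.12 × 60 = 187.2 kips.
a = T/(0.85 f'_c b) = 187.2/(0.85 × 4.65 × 19.2) = 2.467 in.
M_n = T(d − a/2) = 187.2 × (17.6 − 1.2335) = 3063.8 kip·in.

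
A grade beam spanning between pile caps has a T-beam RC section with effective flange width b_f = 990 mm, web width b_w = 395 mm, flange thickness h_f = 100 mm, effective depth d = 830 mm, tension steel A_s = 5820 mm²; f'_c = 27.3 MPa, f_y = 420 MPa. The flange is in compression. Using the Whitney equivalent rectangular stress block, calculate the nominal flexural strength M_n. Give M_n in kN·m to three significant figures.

M_n ≈ 1900 kN·m

Tension: T = A_s f_y = 5820 × 420 = 2444400 N.
Try a within the flange: a = T/(0.85 f'_c b_f) = 2444400/(0.85 × 27.3 × 990) = 106.40 mm.
a = 106.40 > h_f = 100 mm: the block extends into the web. Split into flange-overhang and web parts.
C_f = 0.85 f'_c (b_f − b_w) h_f = 0.85 × 27.3 × (990 − 395) × 100 = 1380698 N.
Remaining web compression depth: a_w = (T − C_f)/(0.85 f'_c b_w) = (2444400 − 1380698)/(0.85 × 27.3 × 395) = 116.05 mm.
M_n = C_f(d − h_f/2) + (T − C_f)(d − a_w/2) = 1380698 × (830 − 50) + 1063702 × (830 − 58.025) = 1076.94 + 821.15 = 1898.09 × 10⁶ N·mm.
M_n = 1898.09 kN·m.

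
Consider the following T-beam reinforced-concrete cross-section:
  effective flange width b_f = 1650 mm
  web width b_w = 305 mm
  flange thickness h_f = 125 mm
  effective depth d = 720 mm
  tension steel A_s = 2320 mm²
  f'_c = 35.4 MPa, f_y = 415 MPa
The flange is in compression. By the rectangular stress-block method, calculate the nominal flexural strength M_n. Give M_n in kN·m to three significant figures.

M_n ≈ 684 kN·m

Tension: T = A_s f_y = 2320 × 415 = 962800 N.
Try a within the flange: a = T/(0.85 f'_c b_f) = 962800/(0.85 × 35.4 × 1650) = 19.39 mm.
Since a = 19.39 ≤ h_f = 125 mm, the stress block lies entirely in the flange; analyse as a rectangular beam of width b_f.
M_n = T(d − a/2) = 962800 × (720 − 9.695) = 683.88 × 10⁶ N·mm.
M_n = 683.88 kN·m.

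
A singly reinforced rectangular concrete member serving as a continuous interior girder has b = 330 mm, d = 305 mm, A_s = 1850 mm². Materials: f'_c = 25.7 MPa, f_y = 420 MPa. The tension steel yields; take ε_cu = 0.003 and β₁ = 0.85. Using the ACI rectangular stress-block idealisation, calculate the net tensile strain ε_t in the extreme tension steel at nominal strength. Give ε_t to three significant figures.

a = A_s f_y/(0.85 f'_c b) = 107.78 mm.
β₁ = 0.85, so c = a/β₁ = 107.78/0.85 = 126.80 mm.
From the linear strain diagram with ε_cu = 0.003: ε_t = 0.003 (d − c)/c = 0.003 × (305 − 126.80)/126.80 = 0.00422.
ε_t is between 0.004 and 0.005 — transition zone.

ε_t ≈ 0.00422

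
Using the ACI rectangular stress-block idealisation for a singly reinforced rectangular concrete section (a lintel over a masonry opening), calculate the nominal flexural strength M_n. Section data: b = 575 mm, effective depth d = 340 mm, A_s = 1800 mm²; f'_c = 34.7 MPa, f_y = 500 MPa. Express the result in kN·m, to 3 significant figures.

M_n ≈ 282 kN·m

T = A_s f_y = 1800 × 500 = 900000 N = 900 kN.
From C = T: a = T/(0.85 f'_c b) = 900000/(0.85 × 34.7 × 575) = 53.07 mm.
M_n = T(d − a/2) = 900 kN × (340 − 26.535) mm = 282.12 kN·m.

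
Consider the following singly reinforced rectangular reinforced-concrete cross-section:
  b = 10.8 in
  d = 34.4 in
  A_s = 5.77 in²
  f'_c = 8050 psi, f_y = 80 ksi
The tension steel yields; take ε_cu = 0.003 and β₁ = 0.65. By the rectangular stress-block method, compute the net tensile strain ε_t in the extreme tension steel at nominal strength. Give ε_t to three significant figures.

ε_t ≈ 0.00774

a = A_s f_y/(0.85 f'_c b) = 6.246 in.
β₁ = 0.65, so c = a/β₁ = 6.246/0.65 = 9.609 in.
From the linear strain diagram with ε_cu = 0.003: ε_t = 0.003 (d − c)/c = 0.003 × (34.4 − 9.609)/9.609 = 0.00774.
Since ε_t ≥ 0.005, the section is tension-controlled.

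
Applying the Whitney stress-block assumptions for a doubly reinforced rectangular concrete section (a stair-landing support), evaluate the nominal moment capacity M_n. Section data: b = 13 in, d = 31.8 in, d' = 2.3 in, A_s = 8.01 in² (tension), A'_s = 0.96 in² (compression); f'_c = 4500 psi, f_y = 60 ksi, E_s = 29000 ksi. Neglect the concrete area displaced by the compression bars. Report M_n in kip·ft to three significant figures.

Assume both steels yield.
a = (A_s − A'_s) f_y/(0.85 f'_c b) = (8.01 − 0.96) × 60/(0.85 × 4.5 × 13) = 8.507 in.
c = a/β₁ = 8.507/0.825 = 10.312 in; ε'_s = 0.003(c − d')/c = 0.0023 ≥ ε_y = 0.0021, so the compression steel yields.
M_n = (A_s − A'_s) f_y (d − a/2) + A'_s f_y (d − d') = 423 × (31.8 − 4.2535) + 57.6 × (31.8 − 2.3) = 11652.2 + 1699.2 = 13351.4 kip·in = 13351.4/12 = 1112.62 kip·ft.

M_n ≈ 1110 kip·ft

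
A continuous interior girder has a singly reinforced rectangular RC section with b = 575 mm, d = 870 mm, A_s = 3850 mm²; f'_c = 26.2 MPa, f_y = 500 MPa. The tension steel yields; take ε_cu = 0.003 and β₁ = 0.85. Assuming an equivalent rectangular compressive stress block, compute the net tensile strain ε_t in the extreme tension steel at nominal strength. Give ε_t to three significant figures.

ε_t ≈ 0.0118

a = A_s f_y/(0.85 f'_c b) = 150.33 mm.
β₁ = 0.85, so c = a/β₁ = 150.33/0.85 = 176.86 mm.
From the linear strain diagram with ε_cu = 0.003: ε_t = 0.003 (d − c)/c = 0.003 × (870 − 176.86)/176.86 = 0.0118.
Since ε_t ≥ 0.005, the section is tension-controlled.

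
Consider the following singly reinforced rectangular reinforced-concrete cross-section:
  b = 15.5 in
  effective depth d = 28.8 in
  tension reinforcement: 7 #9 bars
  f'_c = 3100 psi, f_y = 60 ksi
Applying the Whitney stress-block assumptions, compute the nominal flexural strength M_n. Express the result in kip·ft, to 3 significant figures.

A_s = 7 × 1 = 7 in².
T = A_s f_y = 7 × 60 = 420 kips.
a = T/(0.85 f'_c b) = 420/(0.85 × 3.1 × 15.5) = 10.283 in.
M_n = T(d − a/2) = 420 × (28.8 − 5.1415) = 9936.6 kip·in = 9936.6/12 = 828.05 kip·ft.

M_n ≈ 828 kip·ft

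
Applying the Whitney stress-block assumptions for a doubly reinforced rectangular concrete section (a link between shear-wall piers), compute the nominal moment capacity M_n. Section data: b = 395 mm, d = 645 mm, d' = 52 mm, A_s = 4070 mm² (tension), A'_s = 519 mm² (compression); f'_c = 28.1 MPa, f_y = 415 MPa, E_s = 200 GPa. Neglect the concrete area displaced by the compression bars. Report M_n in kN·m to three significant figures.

M_n ≈ 963 kN·m

Assume both tension and compression steel yield.
Net tension couple steel: A_s − A'_s = 3551 mm².
a = (A_s − A'_s) f_y / (0.85 f'_c b) = 1473665/(0.85 × 28.1 × 395) = 156.20 mm.
c = a/β₁ = 156.20/0.849 = 183.98 mm; ε'_s = 0.003(c − d')/c = 0.0022 ≥ f_y/E_s = 0.0021, so compression steel does yield.
M_n = (A_s − A'_s) f_y (d − a/2) + A'_s f_y (d − d') = [1473665 × (645 − 78.1) + 215385 × (645 − 52)] × 10⁻⁶ = 835.42 + 127.72 = 963.14 kN·m.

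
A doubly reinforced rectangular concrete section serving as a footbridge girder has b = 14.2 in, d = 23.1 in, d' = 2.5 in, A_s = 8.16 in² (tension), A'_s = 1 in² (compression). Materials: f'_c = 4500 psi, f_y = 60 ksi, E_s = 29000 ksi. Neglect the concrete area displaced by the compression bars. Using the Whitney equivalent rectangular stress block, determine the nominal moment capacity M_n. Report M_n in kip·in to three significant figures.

M_n ≈ 9460 kip·in

Assume both steels yield.
a = (A_s − A'_s) f_y/(0.85 f'_c b) = (8.16 − 1) × 60/(0.85 × 4.5 × 14.2) = 7.909 in.
c = a/β₁ = 7.909/0.825 = 9.587 in; ε'_s = 0.003(c − d')/c = 0.0022 ≥ ε_y = 0.0021, so the compression steel yields.
M_n = (A_s − A'_s) f_y (d − a/2) + A'_s f_y (d − d') = 429.6 × (23.1 − 3.9545) + 60 × (23.1 − 2.5) = 8224.9 + 1236.0 = 9460.9 kip·in.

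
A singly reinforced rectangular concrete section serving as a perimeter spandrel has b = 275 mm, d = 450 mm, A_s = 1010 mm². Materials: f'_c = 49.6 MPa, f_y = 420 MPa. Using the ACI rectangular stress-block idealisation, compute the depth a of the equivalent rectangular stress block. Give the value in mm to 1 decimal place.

a ≈ 36.6 mm

T = A_s f_y = 1010 × 420 = 424200 N = 424.2 kN.
Setting C = 0.85 f'_c a b equal to T: a = 424200/(0.85 × 49.6 × 275) = 36.6 mm.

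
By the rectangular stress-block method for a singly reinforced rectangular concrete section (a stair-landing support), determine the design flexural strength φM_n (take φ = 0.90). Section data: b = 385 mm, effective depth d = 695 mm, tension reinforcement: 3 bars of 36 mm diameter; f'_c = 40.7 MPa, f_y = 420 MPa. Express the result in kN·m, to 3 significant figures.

A_s = 3 × 1018 = 3054 mm².
T = A_s f_y = 3054 × 420 = 1282680 N = 1282.68 kN.
From C = T: a = T/(0.85 f'_c b) = 1282680/(0.85 × 40.7 × 385) = 96.30 mm.
M_n = T(d − a/2) = 1282.68 kN × (695 − 48.15) mm = 829.70 kN·m.
φM_n = 0.90 × 829.70 = 746.73 kN·m.

φM_n ≈ 747 kN·m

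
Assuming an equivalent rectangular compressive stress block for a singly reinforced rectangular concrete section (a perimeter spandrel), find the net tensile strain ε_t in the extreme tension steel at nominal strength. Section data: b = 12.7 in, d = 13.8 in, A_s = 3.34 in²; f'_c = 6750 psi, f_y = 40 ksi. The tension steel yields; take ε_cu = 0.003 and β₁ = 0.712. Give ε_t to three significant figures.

ε_t ≈ 0.0131

a = A_s f_y/(0.85 f'_c b) = 1.833 in.
β₁ = 0.712, so c = a/β₁ = 1.833/0.712 = 2.574 in.
From the linear strain diagram with ε_cu = 0.003: ε_t = 0.003 (d − c)/c = 0.003 × (13.8 − 2.574)/2.574 = 0.0131.
Since ε_t ≥ 0.005, the section is tension-controlled.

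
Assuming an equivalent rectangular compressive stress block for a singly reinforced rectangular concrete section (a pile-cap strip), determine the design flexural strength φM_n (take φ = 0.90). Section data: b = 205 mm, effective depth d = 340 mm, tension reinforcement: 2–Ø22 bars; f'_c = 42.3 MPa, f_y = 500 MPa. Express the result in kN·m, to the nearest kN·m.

φM_n ≈ 107 kN·m

A_s = 2 × 380 = 760 mm².
T = A_s f_y = 760 × 500 = 380000 N = 380 kN.
From C = T: a = T/(0.85 f'_c b) = 380000/(0.85 × 42.3 × 205) = 51.55 mm.
M_n = T(d − a/2) = 380 kN × (340 − 25.775) mm = 119.41 kN·m.
φM_n = 0.90 × 119.41 = 107.47 kN·m.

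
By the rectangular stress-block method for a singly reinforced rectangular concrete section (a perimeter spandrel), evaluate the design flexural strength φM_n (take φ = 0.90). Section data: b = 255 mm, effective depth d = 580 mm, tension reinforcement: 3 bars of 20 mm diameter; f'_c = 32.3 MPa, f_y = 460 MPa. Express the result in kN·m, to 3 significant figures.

φM_n ≈ 214 kN·m

A_s = 3 × 314 = 942 mm².
T = A_s f_y = 942 × 460 = 433320 N = 433.32 kN.
From C = T: a = T/(0.85 f'_c b) = 433320/(0.85 × 32.3 × 255) = 61.89 mm.
M_n = T(d − a/2) = 433.32 kN × (580 − 30.945) mm = 237.92 kN·m.
φM_n = 0.90 × 237.92 = 214.13 kN·m.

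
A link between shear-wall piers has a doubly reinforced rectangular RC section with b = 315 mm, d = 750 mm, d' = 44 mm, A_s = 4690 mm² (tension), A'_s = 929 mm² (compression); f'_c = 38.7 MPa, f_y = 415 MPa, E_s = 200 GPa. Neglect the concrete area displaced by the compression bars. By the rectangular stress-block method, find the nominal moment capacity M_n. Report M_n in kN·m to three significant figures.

Assume both tension and compression steel yield.
Net tension couple steel: A_s − A'_s = 3761 mm².
a = (A_s − A'_s) f_y / (0.85 f'_c b) = 1560815/(0.85 × 38.7 × 315) = 150.63 mm.
c = a/β₁ = 150.63/0.774 = 194.61 mm; ε'_s = 0.003(c − d')/c = 0.0023 ≥ f_y/E_s = 0.0021, so compression steel does yield.
M_n = (A_s − A'_s) f_y (d − a/2) + A'_s f_y (d − d') = [1560815 × (750 − 75.315) + 385535 × (750 − 44)] × 10⁻⁶ = 1053.06 + 272.19 = 1325.25 kN·m.

M_n ≈ 1330 kN·m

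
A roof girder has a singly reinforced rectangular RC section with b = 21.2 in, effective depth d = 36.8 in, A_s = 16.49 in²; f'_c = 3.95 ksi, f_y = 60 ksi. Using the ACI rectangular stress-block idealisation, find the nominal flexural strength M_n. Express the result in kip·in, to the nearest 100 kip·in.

T = A_s f_y = 16.49 × 60 = 989.4 kips.
a = T/(0.85 f'_c b) = 989.4/(0.85 × 3.95 × 21.2) = 13.900 in.
M_n = T(d − a/2) = 989.4 × (36.8 − 6.95) = 29533.6 kip·in.

M_n ≈ 29500 kip·in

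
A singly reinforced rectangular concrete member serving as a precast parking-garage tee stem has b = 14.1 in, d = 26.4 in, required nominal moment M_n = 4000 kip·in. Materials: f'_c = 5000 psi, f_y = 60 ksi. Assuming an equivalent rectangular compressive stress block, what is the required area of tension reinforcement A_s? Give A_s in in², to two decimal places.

From M_n = 0.85 f'_c a b (d − a/2):
a = d − √(d² − 2M_n/(0.85 f'_c b)) = 26.4 − √(26.4² − 2 × 4000/(0.85 × 5 × 14.1)) = 2.663 in.
A_s = 0.85 f'_c a b / f_y = 0.85 × 5 × 2.663 × 14.1 / 60 = 2.660 in².

A_s ≈ 2.66 in²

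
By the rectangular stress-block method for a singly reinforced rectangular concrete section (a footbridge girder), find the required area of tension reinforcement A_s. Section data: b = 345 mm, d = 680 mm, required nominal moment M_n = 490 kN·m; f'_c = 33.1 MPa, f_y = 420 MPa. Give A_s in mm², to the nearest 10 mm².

A_s ≈ 1820 mm²

With M_n = 0.85 f'_c a b (d − a/2), solve the quadratic for a:
a = d − √(d² − 2M_n/(0.85 f'_c b)) = 680 − √(680² − 2 × 490×10⁶/(0.85 × 33.1 × 345)) = 78.80 mm.
A_s = 0.85 f'_c a b / f_y = 0.85 × 33.1 × 78.80 × 345 / 420 = 1821.1 mm².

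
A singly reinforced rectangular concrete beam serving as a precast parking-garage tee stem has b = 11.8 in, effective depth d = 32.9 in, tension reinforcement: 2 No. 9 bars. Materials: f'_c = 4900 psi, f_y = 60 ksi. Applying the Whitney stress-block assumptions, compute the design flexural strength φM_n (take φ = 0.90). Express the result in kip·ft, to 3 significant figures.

φM_n ≈ 285 kip·ft

A_s = 2 × 1 = 2 in².
T = A_s f_y = 2 × 60 = 120 kips.
a = T/(0.85 f'_c b) = 120/(0.85 × 4.9 × 11.8) = 2.442 in.
M_n = T(d − a/2) = 120 × (32.9 − 1.221) = 3801.5 kip·in = 3801.5/12 = 316.79 kip·ft.
φM_n = 0.90 × 316.79 = 285.11 kip·ft.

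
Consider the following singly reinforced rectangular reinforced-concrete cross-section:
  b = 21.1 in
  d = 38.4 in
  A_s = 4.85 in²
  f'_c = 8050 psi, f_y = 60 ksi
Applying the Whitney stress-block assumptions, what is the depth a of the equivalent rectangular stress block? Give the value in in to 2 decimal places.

a ≈ 2.02 in

T = A_s f_y = 4.85 × 60 = 291 kips.
a = T/(0.85 f'_c b) = 291/(0.85 × 8.05 × 21.1) = 2.02 in.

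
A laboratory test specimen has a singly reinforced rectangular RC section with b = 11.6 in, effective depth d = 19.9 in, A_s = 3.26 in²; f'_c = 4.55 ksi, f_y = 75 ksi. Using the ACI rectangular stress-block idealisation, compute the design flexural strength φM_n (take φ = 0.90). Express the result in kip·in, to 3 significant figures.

φM_n ≈ 3780 kip·in

T = A_s f_y = 3.26 × 75 = 244.5 kips.
a = T/(0.85 f'_c b) = 244.5/(0.85 × 4.55 × 11.6) = 5.450 in.
M_n = T(d − a/2) = 244.5 × (19.9 − 2.725) = 4199.3 kip·in.
φM_n = 0.90 × 4199.3 = 3779.4 kip·in.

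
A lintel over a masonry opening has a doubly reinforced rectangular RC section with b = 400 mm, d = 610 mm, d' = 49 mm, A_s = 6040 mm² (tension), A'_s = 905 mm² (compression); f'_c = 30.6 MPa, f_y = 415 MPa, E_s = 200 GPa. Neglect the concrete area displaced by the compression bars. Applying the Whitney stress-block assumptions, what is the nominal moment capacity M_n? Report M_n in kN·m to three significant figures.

M_n ≈ 1290 kN·m

Assume both tension and compression steel yield.
Net tension couple steel: A_s − A'_s = 5135 mm².
a = (A_s − A'_s) f_y / (0.85 f'_c b) = 2131025/(0.85 × 30.6 × 400) = 204.83 mm.
c = a/β₁ = 204.83/0.831 = 246.49 mm; ε'_s = 0.003(c − d')/c = 0.0024 ≥ f_y/E_s = 0.0021, so compression steel does yield.
M_n = (A_s − A'_s) f_y (d − a/2) + A'_s f_y (d − d') = [2131025 × (610 − 102.415) + 375575 × (610 − 49)] × 10⁻⁶ = 1081.68 + 210.70 = 1292.38 kN·m.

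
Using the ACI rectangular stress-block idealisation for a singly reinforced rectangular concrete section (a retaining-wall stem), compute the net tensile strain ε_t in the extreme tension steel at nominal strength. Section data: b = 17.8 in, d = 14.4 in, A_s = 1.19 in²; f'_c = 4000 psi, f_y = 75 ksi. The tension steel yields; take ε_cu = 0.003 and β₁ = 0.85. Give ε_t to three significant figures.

a = A_s f_y/(0.85 f'_c b) = 1.475 in.
β₁ = 0.85, so c = a/β₁ = 1.475/0.85 = 1.735 in.
From the linear strain diagram with ε_cu = 0.003: ε_t = 0.003 (d − c)/c = 0.003 × (14.4 − 1.735)/1.735 = 0.0219.
Since ε_t ≥ 0.005, the section is tension-controlled.

ε_t ≈ 0.0219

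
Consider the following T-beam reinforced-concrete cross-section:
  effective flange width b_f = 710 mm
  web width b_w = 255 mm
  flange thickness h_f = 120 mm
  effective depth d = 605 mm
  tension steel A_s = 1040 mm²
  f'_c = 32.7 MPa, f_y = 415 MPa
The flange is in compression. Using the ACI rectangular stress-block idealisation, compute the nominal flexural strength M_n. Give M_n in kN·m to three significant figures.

Tension: T = A_s f_y = 1040 × 415 = 431600 N.
Try a within the flange: a = T/(0.85 f'_c b_f) = 431600/(0.85 × 32.7 × 710) = 21.87 mm.
Since a = 21.87 ≤ h_f = 120 mm, the stress block lies entirely in the flange; analyse as a rectangular beam of width b_f.
M_n = T(d − a/2) = 431600 × (605 − 10.935) = 256.40 × 10⁶ N·mm.
M_n = 256.40 kN·m.

M_n ≈ 256 kN·m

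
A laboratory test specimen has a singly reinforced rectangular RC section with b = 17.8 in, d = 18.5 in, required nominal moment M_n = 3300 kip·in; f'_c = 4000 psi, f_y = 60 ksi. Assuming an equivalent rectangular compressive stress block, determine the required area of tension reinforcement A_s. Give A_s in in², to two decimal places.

A_s ≈ 3.26 in²

From M_n = 0.85 f'_c a b (d − a/2):
a = d − √(d² − 2M_n/(0.85 f'_c b)) = 18.5 − √(18.5² − 2 × 3300/(0.85 × 4 × 17.8)) = 3.229 in.
A_s = 0.85 f'_c a b / f_y = 0.85 × 4 × 3.229 × 17.8 / 60 = 3.257 in².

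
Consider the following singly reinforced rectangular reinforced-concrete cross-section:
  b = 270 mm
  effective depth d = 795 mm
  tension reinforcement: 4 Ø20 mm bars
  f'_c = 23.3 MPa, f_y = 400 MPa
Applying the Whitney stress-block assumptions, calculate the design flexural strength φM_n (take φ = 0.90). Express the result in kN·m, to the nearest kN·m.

A_s = 4 × 314 = 1256 mm².
T = A_s f_y = 1256 × 400 = 502400 N = 502.4 kN.
From C = T: a = T/(0.85 f'_c b) = 502400/(0.85 × 23.3 × 270) = 93.95 mm.
M_n = T(d − a/2) = 502.4 kN × (795 − 46.975) mm = 375.81 kN·m.
φM_n = 0.90 × 375.81 = 338.23 kN·m.

φM_n ≈ 338 kN·m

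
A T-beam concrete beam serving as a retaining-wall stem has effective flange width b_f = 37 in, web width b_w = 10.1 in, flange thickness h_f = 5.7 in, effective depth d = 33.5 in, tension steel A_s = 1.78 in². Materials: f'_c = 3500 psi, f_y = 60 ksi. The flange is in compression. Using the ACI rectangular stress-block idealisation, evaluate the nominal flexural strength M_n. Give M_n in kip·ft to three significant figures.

M_n ≈ 294 kip·ft

Tension: T = A_s f_y = 1.78 × 60 = 106.8 kips.
Try a within the flange: a = T/(0.85 f'_c b_f) = 106.8/(0.85 × 3.5 × 37) = 0.970 in.
Since a = 0.970 ≤ h_f = 5.7 in, the stress block lies entirely in the flange; analyse as a rectangular beam of width b_f.
M_n = T(d − a/2) = 106.8 × (33.5 − 0.485) = 3526.0 kip·in.
M_n = 3526.0/12 = 293.83 kip·ft.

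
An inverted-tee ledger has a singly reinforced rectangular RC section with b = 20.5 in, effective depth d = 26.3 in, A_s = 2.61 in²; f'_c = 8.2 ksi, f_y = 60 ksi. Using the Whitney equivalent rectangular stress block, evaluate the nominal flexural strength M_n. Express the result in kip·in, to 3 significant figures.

M_n ≈ 4030 kip·in

T = A_s f_y = 2.61 × 60 = 156.6 kips.
a = T/(0.85 f'_c b) = 156.6/(0.85 × 8.2 × 20.5) = 1.096 in.
M_n = T(d − a/2) = 156.6 × (26.3 − 0.548) = 4032.8 kip·in.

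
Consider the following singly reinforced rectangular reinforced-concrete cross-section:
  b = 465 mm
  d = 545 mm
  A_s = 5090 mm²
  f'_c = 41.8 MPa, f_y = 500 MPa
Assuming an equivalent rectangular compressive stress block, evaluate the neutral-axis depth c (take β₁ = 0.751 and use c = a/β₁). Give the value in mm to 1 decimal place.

T = A_s f_y = 5090 × 500 = 2545000 N = 2545 kN.
Setting C = 0.85 f'_c a b equal to T: a = 2545000/(0.85 × 41.8 × 465) = 154.042 mm.
With β₁ = 0.751, c = a/β₁ = 154.042/0.751 = 205.1 mm.

c ≈ 205.1 mm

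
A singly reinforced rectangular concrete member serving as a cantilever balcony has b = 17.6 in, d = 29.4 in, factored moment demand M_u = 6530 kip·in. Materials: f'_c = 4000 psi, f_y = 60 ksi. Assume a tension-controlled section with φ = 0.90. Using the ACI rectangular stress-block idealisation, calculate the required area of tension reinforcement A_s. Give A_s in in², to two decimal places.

A_s ≈ 4.45 in²

M_n = M_u/φ = 6530/0.90 = 7255.56 kip·in.
From M_n = 0.85 f'_c a b (d − a/2):
a = d − √(d² − 2M_n/(0.85 f'_c b)) = 29.4 − √(29.4² − 2 × 7255.56/(0.85 × 4 × 17.6)) = 4.463 in.
A_s = 0.85 f'_c a b / f_y = 0.85 × 4 × 4.463 × 17.6 / 60 = 4.451 in².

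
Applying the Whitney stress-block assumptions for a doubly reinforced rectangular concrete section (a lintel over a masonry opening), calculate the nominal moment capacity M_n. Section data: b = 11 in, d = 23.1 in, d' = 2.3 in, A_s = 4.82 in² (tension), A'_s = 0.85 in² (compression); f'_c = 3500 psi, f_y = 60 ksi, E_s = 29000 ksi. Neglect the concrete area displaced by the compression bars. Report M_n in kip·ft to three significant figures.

Assume both steels yield.
a = (A_s − A'_s) f_y/(0.85 f'_c b) = (4.82 − 0.85) × 60/(0.85 × 3.5 × 11) = 7.279 in.
c = a/β₁ = 7.279/0.85 = 8.564 in; ε'_s = 0.003(c − d')/c = 0.0022 ≥ ε_y = 0.0021, so the compression steel yields.
M_n = (A_s − A'_s) f_y (d − a/2) + A'_s f_y (d − d') = 238.2 × (23.1 − 3.6395) + 51 × (23.1 − 2.3) = 4635.5 + 1060.8 = 5696.3 kip·in = 5696.3/12 = 474.69 kip·ft.

M_n ≈ 475 kip·ft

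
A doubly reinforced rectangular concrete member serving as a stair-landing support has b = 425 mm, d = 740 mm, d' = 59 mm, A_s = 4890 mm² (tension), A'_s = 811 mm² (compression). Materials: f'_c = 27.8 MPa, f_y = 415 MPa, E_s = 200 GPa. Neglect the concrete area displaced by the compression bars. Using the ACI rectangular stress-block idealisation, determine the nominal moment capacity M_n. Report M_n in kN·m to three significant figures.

Assume both tension and compression steel yield.
Net tension couple steel: A_s − A'_s = 4079 mm².
a = (A_s − A'_s) f_y / (0.85 f'_c b) = 1692785/(0.85 × 27.8 × 425) = 168.56 mm.
c = a/β₁ = 168.56/0.85 = 198.31 mm; ε'_s = 0.003(c − d')/c = 0.0021 ≥ f_y/E_s = 0.0021, so compression steel does yield.
M_n = (A_s − A'_s) f_y (d − a/2) + A'_s f_y (d − d') = [1692785 × (740 − 84.28) + 336565 × (740 − 59)] × 10⁻⁶ = 1109.99 + 229.20 = 1339.19 kN·m.

M_n ≈ 1340 kN·m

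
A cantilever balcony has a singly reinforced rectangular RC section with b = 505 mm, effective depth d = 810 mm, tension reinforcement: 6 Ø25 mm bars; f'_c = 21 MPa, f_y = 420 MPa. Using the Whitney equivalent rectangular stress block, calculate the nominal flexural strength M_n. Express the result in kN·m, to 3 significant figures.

M_n ≈ 917 kN·m

A_s = 6 × 491 = 2946 mm².
T = A_s f_y = 2946 × 420 = 1237320 N = 1237.32 kN.
From C = T: a = T/(0.85 f'_c b) = 1237320/(0.85 × 21 × 505) = 137.26 mm.
M_n = T(d − a/2) = 1237.32 kN × (810 − 68.63) mm = 917.31 kN·m.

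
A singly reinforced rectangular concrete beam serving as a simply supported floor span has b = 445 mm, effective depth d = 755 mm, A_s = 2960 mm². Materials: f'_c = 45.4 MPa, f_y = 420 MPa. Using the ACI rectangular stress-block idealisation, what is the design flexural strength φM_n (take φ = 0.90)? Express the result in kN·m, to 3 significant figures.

φM_n ≈ 804 kN·m

T = A_s f_y = 2960 × 420 = 1243200 N = 1243.2 kN.
From C = T: a = T/(0.85 f'_c b) = 1243200/(0.85 × 45.4 × 445) = 72.39 mm.
M_n = T(d − a/2) = 1243.2 kN × (755 − 36.195) mm = 893.62 kN·m.
φM_n = 0.90 × 893.62 = 804.26 kN·m.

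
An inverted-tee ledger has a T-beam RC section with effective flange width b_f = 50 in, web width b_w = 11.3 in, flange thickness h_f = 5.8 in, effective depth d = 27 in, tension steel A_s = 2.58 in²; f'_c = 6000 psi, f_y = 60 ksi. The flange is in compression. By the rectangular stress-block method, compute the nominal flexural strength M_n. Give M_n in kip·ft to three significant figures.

M_n ≈ 344 kip·ft

Tension: T = A_s f_y = 2.58 × 60 = 154.8 kips.
Try a within the flange: a = T/(0.85 f'_c b_f) = 154.8/(0.85 × 6 × 50) = 0.607 in.
Since a = 0.607 ≤ h_f = 5.8 in, the stress block lies entirely in the flange; analyse as a rectangular beam of width b_f.
M_n = T(d − a/2) = 154.8 × (27 − 0.3035) = 4132.6 kip·in.
M_n = 4132.6/12 = 344.38 kip·ft.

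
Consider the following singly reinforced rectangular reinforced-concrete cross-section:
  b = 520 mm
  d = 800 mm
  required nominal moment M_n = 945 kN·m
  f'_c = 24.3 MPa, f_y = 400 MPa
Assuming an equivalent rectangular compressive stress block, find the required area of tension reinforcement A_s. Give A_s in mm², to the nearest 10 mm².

With M_n = 0.85 f'_c a b (d − a/2), solve the quadratic for a:
a = d − √(d² − 2M_n/(0.85 f'_c b)) = 800 − √(800² − 2 × 945×10⁶/(0.85 × 24.3 × 520)) = 118.80 mm.
A_s = 0.85 f'_c a b / f_y = 0.85 × 24.3 × 118.80 × 520 / 400 = 3190.0 mm².

A_s ≈ 3190 mm²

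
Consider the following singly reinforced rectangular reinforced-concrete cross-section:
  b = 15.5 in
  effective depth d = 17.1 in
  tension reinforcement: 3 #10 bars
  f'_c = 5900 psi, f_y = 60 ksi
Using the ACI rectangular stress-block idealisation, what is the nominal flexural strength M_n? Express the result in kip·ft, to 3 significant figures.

M_n ≈ 298 kip·ft

A_s = 3 × 1.27 = 3.81 in².
T = A_s f_y = 3.81 × 60 = 228.6 kips.
a = T/(0.85 f'_c b) = 228.6/(0.85 × 5.9 × 15.5) = 2.941 in.
M_n = T(d − a/2) = 228.6 × (17.1 − 1.4705) = 3572.9 kip·in = 3572.9/12 = 297.74 kip·ft.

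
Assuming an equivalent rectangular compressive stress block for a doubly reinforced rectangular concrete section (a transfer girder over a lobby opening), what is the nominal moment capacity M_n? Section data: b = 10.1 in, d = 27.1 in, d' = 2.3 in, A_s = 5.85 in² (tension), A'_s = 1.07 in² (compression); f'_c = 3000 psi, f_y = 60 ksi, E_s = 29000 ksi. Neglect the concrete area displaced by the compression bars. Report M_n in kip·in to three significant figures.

Assume both steels yield.
a = (A_s − A'_s) f_y/(0.85 f'_c b) = (5.85 − 1.07) × 60/(0.85 × 3 × 10.1) = 11.136 in.
c = a/β₁ = 11.136/0.85 = 13.101 in; ε'_s = 0.003(c − d')/c = 0.0025 ≥ ε_y = 0.0021, so the compression steel yields.
M_n = (A_s − A'_s) f_y (d − a/2) + A'_s f_y (d − d') = 286.8 × (27.1 − 5.568) + 64.2 × (27.1 − 2.3) = 6175.4 + 1592.2 = 7767.6 kip·in.

M_n ≈ 7770 kip·in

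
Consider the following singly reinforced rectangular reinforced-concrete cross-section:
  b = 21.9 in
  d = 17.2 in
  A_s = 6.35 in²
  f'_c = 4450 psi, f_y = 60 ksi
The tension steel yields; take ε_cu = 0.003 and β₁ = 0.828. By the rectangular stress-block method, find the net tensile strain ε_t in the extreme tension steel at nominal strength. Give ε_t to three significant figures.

a = A_s f_y/(0.85 f'_c b) = 4.599 in.
β₁ = 0.828, so c = a/β₁ = 4.599/0.828 = 5.554 in.
From the linear strain diagram with ε_cu = 0.003: ε_t = 0.003 (d − c)/c = 0.003 × (17.2 − 5.554)/5.554 = 0.00629.
Since ε_t ≥ 0.005, the section is tension-controlled.

ε_t ≈ 0.00629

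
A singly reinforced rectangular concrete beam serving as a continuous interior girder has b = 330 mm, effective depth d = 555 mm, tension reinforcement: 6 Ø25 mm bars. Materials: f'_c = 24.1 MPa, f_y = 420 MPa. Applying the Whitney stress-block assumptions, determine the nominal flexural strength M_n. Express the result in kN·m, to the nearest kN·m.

A_s = 6 × 491 = 2946 mm².
T = A_s f_y = 2946 × 420 = 1237320 N = 1237.32 kN.
From C = T: a = T/(0.85 f'_c b) = 1237320/(0.85 × 24.1 × 330) = 183.03 mm.
M_n = T(d − a/2) = 1237.32 kN × (555 − 91.515) mm = 573.48 kN·m.

M_n ≈ 573 kN·m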